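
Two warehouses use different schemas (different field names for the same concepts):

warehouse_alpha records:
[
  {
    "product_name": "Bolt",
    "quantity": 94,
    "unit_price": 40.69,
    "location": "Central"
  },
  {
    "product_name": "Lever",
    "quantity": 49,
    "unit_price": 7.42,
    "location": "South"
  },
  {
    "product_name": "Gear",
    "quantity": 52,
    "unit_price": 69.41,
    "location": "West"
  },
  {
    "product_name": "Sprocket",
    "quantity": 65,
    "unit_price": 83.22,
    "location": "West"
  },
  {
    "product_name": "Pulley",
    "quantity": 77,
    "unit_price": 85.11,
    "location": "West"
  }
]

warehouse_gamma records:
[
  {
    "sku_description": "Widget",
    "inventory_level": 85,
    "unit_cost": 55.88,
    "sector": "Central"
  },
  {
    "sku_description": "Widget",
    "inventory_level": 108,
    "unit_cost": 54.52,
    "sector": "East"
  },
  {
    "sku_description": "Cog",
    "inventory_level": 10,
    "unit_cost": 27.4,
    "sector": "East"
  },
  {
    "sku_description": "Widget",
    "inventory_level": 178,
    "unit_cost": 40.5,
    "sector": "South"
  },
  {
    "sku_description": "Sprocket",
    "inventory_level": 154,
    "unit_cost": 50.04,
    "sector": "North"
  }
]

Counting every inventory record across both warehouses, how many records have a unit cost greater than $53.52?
5

Schema mapping: "unit_price" (warehouse_alpha) = "unit_cost" (warehouse_gamma) = unit cost

Records > $53.52 in warehouse_alpha: 3
Records > $53.52 in warehouse_gamma: 2

Total count: 3 + 2 = 5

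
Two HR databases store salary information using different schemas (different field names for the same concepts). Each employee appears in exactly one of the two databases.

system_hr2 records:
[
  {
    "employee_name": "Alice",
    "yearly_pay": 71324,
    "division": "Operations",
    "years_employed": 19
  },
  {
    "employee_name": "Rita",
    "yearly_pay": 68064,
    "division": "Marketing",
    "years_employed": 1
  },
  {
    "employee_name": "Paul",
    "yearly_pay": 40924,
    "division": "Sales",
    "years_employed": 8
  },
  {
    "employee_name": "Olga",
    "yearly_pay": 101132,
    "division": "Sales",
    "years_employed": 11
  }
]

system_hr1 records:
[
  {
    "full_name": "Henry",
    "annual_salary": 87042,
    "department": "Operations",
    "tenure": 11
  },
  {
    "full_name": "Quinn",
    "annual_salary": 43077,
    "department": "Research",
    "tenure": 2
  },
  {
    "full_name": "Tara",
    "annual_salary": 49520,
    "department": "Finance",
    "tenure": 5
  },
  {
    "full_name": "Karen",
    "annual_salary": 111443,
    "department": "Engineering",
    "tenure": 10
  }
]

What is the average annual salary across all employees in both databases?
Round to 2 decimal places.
71565.75

Schema mapping: "yearly_pay" (system_hr2) = "annual_salary" (system_hr1) = annual salary

All salaries: [71324, 68064, 40924, 101132, 87042, 43077, 49520, 111443]
Sum: 572526
Count: 8
Average: 572526 / 8 = 71565.75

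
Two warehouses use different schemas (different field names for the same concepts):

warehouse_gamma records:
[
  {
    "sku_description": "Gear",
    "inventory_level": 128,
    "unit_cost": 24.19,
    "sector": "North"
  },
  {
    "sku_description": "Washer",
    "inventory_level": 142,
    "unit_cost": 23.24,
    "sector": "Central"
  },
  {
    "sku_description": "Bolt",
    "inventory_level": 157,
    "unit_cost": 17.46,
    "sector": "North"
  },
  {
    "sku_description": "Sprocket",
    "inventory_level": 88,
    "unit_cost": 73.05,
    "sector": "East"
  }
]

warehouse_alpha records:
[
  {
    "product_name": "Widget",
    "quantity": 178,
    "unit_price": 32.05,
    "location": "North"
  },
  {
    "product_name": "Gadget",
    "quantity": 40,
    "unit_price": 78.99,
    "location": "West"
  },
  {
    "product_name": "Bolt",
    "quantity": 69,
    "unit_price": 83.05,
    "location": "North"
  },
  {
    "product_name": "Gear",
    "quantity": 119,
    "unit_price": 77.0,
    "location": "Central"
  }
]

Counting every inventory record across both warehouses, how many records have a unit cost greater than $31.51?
5

Schema mapping: "unit_cost" (warehouse_gamma) = "unit_price" (warehouse_alpha) = unit cost

Records > $31.51 in warehouse_gamma: 1
Records > $31.51 in warehouse_alpha: 4

Total count: 1 + 4 = 5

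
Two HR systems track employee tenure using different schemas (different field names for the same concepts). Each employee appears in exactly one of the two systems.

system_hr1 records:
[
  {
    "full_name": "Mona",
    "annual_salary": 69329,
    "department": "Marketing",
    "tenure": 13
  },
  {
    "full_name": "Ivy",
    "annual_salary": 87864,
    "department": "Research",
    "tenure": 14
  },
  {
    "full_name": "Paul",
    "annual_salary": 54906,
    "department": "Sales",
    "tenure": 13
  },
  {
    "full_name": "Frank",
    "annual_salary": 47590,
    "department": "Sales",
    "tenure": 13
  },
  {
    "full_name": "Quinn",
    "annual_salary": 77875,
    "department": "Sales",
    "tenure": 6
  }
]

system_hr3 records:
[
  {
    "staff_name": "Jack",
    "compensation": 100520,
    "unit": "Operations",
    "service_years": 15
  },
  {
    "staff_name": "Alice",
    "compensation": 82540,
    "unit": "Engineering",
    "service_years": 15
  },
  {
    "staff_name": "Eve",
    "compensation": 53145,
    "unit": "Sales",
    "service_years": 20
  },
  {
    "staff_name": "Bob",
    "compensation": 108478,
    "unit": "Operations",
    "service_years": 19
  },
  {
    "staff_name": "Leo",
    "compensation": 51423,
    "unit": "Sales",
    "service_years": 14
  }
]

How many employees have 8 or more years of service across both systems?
9

Reconcile schemas: "tenure" (system_hr1) = "service_years" (system_hr3) = years of service

From system_hr1: 4 employees with >= 8 years
From system_hr3: 5 employees with >= 8 years

Total: 4 + 5 = 9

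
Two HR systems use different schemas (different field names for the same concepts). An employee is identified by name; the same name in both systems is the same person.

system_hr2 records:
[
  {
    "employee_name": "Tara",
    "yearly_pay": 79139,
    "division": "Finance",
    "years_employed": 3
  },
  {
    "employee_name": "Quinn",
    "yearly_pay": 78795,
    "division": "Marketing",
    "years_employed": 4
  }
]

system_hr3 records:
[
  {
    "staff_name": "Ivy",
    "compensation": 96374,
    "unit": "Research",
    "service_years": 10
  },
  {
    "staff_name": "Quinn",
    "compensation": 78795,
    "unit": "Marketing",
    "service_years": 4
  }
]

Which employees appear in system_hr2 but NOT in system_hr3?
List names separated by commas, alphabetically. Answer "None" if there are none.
Tara

Schema mapping: "employee_name" (system_hr2) = "staff_name" (system_hr3) = employee name

Names in system_hr2: ['Quinn', 'Tara']
Names in system_hr3: ['Ivy', 'Quinn']

In system_hr2 but not system_hr3: ['Tara']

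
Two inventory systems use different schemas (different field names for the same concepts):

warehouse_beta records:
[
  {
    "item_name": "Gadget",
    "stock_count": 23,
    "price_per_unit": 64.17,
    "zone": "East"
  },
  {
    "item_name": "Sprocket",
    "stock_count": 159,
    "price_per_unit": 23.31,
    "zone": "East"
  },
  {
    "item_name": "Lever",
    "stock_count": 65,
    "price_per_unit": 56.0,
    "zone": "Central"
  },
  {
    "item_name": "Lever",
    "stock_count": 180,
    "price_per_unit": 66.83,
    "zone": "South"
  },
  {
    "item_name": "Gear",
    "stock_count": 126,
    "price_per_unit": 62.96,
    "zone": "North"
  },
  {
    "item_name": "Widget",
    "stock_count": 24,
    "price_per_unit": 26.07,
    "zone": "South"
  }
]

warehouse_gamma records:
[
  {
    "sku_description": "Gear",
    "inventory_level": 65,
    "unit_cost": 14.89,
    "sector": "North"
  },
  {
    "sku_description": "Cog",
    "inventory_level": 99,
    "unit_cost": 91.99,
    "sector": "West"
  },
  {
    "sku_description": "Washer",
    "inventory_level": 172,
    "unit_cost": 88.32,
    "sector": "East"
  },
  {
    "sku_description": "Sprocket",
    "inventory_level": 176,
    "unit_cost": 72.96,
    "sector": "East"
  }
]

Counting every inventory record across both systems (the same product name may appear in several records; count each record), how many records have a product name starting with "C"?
1

Schema mapping: "item_name" (warehouse_beta) = "sku_description" (warehouse_gamma) = product name

Records with product name starting with "C" in warehouse_beta: 0
Records with product name starting with "C" in warehouse_gamma: 1

Total: 0 + 1 = 1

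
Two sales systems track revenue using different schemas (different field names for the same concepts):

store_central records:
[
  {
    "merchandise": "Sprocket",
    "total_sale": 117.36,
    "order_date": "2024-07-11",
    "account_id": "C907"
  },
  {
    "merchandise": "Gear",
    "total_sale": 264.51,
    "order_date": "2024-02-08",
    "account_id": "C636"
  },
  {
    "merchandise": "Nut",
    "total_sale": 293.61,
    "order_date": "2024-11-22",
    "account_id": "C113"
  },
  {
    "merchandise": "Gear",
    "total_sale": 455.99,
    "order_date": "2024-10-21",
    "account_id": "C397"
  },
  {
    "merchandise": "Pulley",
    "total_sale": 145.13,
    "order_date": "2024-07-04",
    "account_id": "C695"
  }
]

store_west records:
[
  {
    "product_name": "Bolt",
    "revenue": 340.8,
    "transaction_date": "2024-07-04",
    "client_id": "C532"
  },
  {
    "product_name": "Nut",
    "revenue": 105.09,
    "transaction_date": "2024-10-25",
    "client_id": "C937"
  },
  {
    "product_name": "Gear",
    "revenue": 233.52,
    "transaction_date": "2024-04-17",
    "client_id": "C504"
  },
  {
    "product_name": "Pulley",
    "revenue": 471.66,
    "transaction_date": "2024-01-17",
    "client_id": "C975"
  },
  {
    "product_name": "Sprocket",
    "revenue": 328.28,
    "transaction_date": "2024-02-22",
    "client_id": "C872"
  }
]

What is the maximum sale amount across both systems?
471.66

Reconcile: "total_sale" (store_central) = "revenue" (store_west) = sale amount

Maximum in store_central: 455.99
Maximum in store_west: 471.66

Overall maximum: max(455.99, 471.66) = 471.66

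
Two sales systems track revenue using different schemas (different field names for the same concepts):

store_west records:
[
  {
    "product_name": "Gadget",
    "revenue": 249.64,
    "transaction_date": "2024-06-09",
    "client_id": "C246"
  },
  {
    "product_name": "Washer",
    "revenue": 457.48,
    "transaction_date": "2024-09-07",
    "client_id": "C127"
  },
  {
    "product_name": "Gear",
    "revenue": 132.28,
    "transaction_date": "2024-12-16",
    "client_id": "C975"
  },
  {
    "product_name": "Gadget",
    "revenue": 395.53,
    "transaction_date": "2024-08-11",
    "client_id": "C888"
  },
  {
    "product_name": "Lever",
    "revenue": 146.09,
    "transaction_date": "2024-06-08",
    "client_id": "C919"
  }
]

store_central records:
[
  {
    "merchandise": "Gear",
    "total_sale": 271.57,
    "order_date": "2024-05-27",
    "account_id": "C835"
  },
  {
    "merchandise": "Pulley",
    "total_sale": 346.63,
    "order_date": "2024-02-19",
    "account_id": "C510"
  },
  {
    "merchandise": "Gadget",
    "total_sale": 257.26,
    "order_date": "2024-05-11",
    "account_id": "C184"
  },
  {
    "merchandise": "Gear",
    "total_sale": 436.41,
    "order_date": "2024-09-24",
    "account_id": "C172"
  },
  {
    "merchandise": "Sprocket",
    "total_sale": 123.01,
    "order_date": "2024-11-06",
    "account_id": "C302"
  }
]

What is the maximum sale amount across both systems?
457.48

Reconcile: "revenue" (store_west) = "total_sale" (store_central) = sale amount

Maximum in store_west: 457.48
Maximum in store_central: 436.41

Overall maximum: max(457.48, 436.41) = 457.48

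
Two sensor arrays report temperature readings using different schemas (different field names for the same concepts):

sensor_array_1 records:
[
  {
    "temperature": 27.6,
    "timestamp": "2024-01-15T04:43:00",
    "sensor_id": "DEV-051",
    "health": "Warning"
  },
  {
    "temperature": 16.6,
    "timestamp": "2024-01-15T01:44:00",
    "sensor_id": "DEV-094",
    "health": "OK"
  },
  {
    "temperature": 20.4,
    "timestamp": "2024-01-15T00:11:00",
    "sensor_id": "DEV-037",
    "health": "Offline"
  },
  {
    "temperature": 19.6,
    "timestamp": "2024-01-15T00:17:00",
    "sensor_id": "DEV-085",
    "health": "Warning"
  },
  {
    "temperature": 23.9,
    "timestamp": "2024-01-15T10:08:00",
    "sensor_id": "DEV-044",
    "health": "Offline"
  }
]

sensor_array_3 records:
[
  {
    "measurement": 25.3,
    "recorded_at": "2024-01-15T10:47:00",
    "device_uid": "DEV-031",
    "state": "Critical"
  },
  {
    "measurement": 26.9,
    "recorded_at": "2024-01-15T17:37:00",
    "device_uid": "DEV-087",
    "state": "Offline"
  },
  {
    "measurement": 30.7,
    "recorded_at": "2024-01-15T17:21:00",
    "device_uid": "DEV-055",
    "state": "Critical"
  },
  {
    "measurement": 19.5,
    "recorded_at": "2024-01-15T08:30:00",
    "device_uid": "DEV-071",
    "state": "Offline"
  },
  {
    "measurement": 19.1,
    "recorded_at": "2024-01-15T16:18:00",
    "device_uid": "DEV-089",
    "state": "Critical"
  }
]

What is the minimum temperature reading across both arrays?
16.6

Schema mapping: "temperature" (sensor_array_1) = "measurement" (sensor_array_3) = temperature reading

Minimum in sensor_array_1: 16.6
Minimum in sensor_array_3: 19.1

Overall minimum: min(16.6, 19.1) = 16.6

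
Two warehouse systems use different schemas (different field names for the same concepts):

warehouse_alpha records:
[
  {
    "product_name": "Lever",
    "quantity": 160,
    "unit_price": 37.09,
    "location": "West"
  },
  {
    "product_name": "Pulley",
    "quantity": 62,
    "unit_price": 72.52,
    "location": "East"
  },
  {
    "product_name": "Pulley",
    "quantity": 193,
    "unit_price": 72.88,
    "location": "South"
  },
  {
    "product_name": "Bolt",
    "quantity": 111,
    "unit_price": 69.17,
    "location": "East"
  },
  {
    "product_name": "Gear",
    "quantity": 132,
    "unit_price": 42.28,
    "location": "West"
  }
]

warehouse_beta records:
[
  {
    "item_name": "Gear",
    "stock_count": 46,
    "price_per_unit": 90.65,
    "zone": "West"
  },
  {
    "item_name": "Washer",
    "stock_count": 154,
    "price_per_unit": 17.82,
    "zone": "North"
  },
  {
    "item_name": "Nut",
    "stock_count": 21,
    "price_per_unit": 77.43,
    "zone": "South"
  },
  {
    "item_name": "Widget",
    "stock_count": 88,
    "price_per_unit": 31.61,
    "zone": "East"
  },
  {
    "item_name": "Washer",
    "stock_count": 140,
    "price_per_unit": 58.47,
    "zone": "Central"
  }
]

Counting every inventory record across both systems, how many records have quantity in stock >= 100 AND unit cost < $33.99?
1

Schema mappings:
- "quantity" (warehouse_alpha) = "stock_count" (warehouse_beta) = quantity
- "unit_price" (warehouse_alpha) = "price_per_unit" (warehouse_beta) = unit cost

Records meeting both conditions in warehouse_alpha: 0
Records meeting both conditions in warehouse_beta: 1

Total: 0 + 1 = 1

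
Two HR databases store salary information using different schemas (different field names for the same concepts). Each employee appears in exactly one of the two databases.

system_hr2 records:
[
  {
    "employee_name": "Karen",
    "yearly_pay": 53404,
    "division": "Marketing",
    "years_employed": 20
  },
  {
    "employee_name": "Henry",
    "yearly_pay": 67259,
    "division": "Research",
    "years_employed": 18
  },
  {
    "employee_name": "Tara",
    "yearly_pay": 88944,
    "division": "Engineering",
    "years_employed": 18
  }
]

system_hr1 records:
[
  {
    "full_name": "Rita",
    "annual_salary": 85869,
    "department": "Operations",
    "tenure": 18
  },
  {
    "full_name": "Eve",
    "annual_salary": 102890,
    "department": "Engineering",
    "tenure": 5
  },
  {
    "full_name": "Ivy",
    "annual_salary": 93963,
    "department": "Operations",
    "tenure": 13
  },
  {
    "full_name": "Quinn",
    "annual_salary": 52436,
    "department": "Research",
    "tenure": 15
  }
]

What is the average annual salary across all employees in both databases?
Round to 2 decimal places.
77823.57

Schema mapping: "yearly_pay" (system_hr2) = "annual_salary" (system_hr1) = annual salary

All salaries: [53404, 67259, 88944, 85869, 102890, 93963, 52436]
Sum: 544765
Count: 7
Average: 544765 / 7 = 77823.57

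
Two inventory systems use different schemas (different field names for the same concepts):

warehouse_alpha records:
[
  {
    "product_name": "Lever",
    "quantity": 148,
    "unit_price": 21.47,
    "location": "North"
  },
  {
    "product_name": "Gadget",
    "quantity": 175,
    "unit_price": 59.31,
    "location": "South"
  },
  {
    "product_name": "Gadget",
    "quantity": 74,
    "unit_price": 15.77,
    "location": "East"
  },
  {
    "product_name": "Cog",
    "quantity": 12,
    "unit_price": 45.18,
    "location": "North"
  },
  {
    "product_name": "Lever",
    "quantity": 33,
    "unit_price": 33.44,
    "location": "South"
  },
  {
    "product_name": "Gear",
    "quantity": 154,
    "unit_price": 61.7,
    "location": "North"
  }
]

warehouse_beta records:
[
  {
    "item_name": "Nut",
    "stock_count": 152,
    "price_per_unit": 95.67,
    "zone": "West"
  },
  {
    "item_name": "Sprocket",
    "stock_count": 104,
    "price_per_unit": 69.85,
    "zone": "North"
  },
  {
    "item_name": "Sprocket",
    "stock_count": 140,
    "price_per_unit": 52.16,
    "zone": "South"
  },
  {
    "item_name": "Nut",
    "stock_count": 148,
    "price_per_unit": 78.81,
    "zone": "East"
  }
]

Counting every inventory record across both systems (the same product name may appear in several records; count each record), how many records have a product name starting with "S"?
2

Schema mapping: "product_name" (warehouse_alpha) = "item_name" (warehouse_beta) = product name

Records with product name starting with "S" in warehouse_alpha: 0
Records with product name starting with "S" in warehouse_beta: 2

Total: 0 + 2 = 2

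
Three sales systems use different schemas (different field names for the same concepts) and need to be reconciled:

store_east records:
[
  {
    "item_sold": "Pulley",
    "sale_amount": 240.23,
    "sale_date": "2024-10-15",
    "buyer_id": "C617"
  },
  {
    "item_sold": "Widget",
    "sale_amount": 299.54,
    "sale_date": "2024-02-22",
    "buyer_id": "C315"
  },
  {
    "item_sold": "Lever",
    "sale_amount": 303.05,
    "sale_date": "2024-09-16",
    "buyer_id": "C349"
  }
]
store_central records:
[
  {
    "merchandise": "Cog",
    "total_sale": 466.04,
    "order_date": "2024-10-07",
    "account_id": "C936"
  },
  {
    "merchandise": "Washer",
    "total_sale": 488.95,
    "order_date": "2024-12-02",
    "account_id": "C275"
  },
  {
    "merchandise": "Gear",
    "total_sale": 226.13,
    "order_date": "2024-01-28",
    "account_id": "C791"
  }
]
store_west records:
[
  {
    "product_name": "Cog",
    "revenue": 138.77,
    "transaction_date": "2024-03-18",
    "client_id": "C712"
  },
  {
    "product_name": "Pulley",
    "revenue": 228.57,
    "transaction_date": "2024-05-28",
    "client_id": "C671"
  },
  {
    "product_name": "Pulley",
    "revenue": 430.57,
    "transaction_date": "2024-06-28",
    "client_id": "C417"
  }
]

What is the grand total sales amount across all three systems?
2821.85

Schema reconciliation - all amount fields map to sale amount:

store_east (sale_amount): 842.82
store_central (total_sale): 1181.12
store_west (revenue): 797.91

Grand total: 2821.85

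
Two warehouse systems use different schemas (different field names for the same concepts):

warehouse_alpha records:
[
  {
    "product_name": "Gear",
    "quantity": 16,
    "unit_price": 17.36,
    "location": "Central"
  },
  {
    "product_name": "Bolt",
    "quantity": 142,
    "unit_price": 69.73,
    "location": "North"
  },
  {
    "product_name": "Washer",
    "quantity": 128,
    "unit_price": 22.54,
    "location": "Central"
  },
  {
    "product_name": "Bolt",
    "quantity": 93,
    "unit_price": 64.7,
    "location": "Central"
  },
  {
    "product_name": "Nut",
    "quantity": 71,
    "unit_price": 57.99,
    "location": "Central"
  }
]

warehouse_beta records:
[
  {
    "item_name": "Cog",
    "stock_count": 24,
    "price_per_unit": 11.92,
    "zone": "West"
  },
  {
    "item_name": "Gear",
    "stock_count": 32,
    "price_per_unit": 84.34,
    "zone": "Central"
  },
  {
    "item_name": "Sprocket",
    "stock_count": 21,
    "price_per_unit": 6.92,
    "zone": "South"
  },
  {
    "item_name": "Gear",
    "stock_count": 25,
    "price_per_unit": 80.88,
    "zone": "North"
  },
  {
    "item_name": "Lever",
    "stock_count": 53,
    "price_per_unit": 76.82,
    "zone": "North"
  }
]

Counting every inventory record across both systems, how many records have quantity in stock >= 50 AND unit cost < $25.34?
1

Schema mappings:
- "quantity" (warehouse_alpha) = "stock_count" (warehouse_beta) = quantity
- "unit_price" (warehouse_alpha) = "price_per_unit" (warehouse_beta) = unit cost

Records meeting both conditions in warehouse_alpha: 1
Records meeting both conditions in warehouse_beta: 0

Total: 1 + 0 = 1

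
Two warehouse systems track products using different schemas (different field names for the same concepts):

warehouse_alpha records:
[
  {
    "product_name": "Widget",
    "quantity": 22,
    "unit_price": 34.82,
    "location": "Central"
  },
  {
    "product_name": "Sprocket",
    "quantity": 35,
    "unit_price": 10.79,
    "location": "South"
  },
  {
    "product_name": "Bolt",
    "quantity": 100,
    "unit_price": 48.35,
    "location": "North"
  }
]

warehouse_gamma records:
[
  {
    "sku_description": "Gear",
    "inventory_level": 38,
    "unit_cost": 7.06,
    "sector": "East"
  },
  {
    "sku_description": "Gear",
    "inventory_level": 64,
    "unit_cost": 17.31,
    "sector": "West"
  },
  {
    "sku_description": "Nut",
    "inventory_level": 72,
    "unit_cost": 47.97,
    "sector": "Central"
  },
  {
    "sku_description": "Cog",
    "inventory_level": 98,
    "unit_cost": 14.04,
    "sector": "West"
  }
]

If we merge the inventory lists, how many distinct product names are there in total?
6

Schema mapping: "product_name" (warehouse_alpha) = "sku_description" (warehouse_gamma) = product name

Products in warehouse_alpha: ['Bolt', 'Sprocket', 'Widget']
Products in warehouse_gamma: ['Cog', 'Gear', 'Nut']

Union (unique products): ['Bolt', 'Cog', 'Gear', 'Nut', 'Sprocket', 'Widget']
Count: 6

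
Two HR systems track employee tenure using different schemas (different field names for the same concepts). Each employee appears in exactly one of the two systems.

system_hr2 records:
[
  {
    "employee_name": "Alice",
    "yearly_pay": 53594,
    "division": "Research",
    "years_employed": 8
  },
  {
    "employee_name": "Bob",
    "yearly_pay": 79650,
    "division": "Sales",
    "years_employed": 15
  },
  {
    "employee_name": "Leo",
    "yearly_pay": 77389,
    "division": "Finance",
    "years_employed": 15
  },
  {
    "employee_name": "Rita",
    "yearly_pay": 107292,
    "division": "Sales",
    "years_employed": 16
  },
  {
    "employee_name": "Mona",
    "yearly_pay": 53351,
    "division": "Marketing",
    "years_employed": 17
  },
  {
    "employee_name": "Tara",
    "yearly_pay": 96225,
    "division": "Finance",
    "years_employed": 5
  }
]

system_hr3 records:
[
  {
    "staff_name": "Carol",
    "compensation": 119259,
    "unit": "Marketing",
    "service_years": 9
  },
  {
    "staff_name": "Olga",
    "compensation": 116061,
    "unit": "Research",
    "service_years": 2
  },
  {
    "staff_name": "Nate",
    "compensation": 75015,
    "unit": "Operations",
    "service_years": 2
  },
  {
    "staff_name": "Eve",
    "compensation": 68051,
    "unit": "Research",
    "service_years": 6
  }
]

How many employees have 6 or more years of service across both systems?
7

Reconcile schemas: "years_employed" (system_hr2) = "service_years" (system_hr3) = years of service

From system_hr2: 5 employees with >= 6 years
From system_hr3: 2 employees with >= 6 years

Total: 5 + 2 = 7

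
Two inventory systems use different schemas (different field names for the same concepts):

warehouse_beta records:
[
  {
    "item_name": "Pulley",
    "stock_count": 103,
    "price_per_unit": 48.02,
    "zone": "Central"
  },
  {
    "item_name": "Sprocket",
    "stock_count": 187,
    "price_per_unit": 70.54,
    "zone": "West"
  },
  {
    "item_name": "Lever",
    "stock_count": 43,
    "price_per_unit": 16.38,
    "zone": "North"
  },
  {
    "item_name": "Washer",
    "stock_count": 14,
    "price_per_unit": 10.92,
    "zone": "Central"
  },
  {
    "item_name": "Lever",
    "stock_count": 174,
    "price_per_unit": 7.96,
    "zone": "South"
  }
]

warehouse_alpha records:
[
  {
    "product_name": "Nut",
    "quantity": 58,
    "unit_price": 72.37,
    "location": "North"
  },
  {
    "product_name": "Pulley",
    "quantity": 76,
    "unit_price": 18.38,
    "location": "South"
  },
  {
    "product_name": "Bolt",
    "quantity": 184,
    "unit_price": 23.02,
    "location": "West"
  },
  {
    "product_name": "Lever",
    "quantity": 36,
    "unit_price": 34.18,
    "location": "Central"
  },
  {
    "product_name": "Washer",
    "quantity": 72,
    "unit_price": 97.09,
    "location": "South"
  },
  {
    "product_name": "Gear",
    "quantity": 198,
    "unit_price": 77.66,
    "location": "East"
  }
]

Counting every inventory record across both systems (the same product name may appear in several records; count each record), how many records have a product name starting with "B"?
1

Schema mapping: "item_name" (warehouse_beta) = "product_name" (warehouse_alpha) = product name

Records with product name starting with "B" in warehouse_beta: 0
Records with product name starting with "B" in warehouse_alpha: 1

Total: 0 + 1 = 1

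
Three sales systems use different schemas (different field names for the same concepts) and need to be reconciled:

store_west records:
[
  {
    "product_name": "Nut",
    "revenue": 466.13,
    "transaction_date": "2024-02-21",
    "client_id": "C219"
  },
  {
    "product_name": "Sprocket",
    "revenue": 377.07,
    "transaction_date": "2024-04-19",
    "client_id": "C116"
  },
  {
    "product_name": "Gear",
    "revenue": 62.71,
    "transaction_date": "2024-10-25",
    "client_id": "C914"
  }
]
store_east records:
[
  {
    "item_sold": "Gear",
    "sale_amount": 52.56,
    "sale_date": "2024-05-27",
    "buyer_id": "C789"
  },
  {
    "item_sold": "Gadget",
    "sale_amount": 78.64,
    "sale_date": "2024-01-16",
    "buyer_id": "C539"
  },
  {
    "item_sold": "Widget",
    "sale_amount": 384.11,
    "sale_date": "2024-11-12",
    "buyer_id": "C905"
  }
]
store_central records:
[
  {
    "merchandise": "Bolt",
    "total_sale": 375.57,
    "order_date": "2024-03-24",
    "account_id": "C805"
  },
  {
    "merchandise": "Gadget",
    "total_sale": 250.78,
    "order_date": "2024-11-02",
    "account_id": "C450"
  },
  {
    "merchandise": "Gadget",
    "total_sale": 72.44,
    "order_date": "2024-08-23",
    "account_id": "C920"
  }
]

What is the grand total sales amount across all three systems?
2120.01

Schema reconciliation - all amount fields map to sale amount:

store_west (revenue): 905.91
store_east (sale_amount): 515.31
store_central (total_sale): 698.79

Grand total: 2120.01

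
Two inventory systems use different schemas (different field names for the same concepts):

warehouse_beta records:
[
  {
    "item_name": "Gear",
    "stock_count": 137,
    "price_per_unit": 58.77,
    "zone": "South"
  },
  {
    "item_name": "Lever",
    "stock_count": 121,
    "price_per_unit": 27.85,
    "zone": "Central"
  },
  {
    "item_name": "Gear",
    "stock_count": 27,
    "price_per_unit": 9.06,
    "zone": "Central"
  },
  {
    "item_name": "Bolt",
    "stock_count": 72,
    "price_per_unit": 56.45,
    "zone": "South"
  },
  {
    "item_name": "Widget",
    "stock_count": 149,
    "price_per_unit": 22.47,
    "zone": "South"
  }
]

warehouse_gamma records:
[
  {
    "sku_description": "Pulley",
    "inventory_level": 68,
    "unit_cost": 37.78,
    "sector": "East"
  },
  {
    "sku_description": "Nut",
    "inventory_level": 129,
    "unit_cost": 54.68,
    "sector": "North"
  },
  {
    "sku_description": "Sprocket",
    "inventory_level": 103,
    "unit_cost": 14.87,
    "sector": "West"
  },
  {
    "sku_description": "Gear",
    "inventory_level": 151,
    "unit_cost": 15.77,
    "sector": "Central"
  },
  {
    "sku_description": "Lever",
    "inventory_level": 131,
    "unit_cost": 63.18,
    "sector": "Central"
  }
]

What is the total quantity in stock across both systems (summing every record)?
1088

To reconcile these schemas, identify the field holding the quantity in stock in each system:
1. In warehouse_beta it is "stock_count"
2. In warehouse_gamma it is "inventory_level"

From warehouse_beta: 137 + 121 + 27 + 72 + 149 = 506
From warehouse_gamma: 68 + 129 + 103 + 151 + 131 = 582

Total: 506 + 582 = 1088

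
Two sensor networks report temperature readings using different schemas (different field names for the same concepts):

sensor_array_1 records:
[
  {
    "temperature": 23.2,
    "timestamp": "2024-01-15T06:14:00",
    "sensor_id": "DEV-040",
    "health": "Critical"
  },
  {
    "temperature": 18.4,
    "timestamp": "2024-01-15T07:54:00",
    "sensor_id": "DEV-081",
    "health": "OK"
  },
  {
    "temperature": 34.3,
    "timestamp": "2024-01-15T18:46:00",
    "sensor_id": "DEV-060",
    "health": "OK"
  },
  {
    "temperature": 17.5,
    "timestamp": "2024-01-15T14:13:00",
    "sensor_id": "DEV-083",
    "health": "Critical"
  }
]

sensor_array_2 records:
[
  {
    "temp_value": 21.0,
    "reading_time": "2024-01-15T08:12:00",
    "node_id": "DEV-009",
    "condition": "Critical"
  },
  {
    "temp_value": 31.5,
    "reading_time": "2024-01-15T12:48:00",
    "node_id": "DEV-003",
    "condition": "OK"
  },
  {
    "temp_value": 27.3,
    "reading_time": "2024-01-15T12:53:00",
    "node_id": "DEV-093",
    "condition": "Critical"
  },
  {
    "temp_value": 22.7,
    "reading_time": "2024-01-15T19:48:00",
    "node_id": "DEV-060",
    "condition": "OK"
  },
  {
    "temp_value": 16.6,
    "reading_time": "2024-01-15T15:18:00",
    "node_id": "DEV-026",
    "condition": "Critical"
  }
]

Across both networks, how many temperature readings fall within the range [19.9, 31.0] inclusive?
4

Schema mapping: "temperature" (sensor_array_1) = "temp_value" (sensor_array_2) = temperature

Readings in [19.9, 31.0] from sensor_array_1: 1
Readings in [19.9, 31.0] from sensor_array_2: 3

Total count: 1 + 3 = 4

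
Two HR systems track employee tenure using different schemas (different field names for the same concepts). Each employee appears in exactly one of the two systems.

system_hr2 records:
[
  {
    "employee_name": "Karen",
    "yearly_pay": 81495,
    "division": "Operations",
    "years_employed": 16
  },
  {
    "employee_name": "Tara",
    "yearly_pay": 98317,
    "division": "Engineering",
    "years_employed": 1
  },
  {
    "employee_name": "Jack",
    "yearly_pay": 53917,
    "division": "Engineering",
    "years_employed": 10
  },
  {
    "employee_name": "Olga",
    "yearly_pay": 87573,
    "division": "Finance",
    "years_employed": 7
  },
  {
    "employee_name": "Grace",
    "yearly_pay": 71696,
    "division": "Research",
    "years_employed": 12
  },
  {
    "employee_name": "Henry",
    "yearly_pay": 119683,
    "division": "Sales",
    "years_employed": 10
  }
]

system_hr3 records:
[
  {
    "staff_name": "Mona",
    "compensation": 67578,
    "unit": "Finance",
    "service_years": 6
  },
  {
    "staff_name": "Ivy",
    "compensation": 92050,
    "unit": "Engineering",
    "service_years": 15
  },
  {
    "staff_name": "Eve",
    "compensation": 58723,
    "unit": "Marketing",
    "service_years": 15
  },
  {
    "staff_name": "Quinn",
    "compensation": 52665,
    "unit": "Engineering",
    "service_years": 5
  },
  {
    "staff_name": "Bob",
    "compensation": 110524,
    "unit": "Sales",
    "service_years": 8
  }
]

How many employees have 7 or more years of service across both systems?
8

Reconcile schemas: "years_employed" (system_hr2) = "service_years" (system_hr3) = years of service

From system_hr2: 5 employees with >= 7 years
From system_hr3: 3 employees with >= 7 years

Total: 5 + 3 = 8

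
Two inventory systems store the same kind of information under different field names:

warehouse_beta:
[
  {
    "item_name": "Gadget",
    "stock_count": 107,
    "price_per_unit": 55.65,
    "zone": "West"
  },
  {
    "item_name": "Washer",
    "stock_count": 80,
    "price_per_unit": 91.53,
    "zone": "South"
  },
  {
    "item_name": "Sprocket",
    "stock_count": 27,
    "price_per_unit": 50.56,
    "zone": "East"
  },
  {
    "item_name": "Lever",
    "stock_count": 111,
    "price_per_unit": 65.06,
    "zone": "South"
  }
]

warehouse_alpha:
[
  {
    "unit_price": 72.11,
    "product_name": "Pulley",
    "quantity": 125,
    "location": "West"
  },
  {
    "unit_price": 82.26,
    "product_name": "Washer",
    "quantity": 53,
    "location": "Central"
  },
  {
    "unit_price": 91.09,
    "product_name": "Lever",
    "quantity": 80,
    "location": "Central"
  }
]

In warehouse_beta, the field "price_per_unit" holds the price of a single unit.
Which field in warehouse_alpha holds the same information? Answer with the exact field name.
unit_price

In warehouse_beta, "price_per_unit" holds the price of a single unit.
The fields in warehouse_alpha are: "unit_price", "product_name", "quantity", "location".
"unit_price" is the match: the name refers to the same concept and its values are decimal currency amounts (e.g. 72.11, 82.26).
The other fields ("product_name", "quantity", "location") hold different kinds of data.

So "price_per_unit" in warehouse_beta corresponds to "unit_price" in warehouse_alpha.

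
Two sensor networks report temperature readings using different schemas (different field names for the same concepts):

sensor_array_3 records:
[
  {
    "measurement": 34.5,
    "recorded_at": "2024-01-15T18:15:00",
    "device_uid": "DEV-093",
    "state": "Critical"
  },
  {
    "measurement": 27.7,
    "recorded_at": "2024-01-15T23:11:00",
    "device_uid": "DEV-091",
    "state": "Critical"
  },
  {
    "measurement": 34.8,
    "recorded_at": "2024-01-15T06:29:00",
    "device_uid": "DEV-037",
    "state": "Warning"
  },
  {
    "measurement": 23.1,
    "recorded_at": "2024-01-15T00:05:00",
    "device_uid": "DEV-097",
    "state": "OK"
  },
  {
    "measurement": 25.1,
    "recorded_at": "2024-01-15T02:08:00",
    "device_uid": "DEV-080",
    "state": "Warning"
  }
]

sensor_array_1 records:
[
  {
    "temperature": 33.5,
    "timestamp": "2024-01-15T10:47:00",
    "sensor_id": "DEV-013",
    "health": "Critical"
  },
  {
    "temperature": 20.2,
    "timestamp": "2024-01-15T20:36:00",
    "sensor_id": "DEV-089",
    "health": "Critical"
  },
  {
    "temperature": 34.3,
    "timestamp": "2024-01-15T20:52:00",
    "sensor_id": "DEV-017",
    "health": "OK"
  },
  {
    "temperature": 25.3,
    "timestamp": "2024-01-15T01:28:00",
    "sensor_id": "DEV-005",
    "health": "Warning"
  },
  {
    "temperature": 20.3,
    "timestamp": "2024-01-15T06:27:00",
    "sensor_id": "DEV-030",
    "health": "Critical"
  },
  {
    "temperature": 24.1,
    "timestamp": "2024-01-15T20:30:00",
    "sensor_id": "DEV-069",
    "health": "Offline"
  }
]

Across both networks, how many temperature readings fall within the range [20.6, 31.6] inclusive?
5

Schema mapping: "measurement" (sensor_array_3) = "temperature" (sensor_array_1) = temperature

Readings in [20.6, 31.6] from sensor_array_3: 3
Readings in [20.6, 31.6] from sensor_array_1: 2

Total count: 3 + 2 = 5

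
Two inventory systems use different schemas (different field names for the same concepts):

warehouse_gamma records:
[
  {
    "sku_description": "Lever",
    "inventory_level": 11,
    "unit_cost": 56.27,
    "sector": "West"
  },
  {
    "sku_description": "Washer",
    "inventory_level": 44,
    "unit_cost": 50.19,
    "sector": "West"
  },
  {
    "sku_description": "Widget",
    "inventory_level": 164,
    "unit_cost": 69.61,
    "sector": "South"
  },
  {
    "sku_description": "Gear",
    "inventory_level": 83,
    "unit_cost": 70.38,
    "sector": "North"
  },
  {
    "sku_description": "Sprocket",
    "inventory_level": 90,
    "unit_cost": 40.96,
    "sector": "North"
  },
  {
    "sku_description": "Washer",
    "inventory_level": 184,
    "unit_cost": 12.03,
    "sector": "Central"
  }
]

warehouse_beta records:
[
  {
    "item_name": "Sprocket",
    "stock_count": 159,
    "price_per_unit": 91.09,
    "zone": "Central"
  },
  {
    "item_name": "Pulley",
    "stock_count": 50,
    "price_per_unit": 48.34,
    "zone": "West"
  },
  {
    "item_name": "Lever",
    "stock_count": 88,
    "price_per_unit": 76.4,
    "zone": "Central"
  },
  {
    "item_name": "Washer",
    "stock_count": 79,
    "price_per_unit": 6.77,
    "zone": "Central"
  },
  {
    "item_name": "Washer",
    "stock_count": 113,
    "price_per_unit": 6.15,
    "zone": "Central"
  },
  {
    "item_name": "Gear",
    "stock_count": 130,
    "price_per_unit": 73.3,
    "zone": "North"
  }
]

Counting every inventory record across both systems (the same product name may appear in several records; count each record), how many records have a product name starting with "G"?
2

Schema mapping: "sku_description" (warehouse_gamma) = "item_name" (warehouse_beta) = product name

Records with product name starting with "G" in warehouse_gamma: 1
Records with product name starting with "G" in warehouse_beta: 1

Total: 1 + 1 = 2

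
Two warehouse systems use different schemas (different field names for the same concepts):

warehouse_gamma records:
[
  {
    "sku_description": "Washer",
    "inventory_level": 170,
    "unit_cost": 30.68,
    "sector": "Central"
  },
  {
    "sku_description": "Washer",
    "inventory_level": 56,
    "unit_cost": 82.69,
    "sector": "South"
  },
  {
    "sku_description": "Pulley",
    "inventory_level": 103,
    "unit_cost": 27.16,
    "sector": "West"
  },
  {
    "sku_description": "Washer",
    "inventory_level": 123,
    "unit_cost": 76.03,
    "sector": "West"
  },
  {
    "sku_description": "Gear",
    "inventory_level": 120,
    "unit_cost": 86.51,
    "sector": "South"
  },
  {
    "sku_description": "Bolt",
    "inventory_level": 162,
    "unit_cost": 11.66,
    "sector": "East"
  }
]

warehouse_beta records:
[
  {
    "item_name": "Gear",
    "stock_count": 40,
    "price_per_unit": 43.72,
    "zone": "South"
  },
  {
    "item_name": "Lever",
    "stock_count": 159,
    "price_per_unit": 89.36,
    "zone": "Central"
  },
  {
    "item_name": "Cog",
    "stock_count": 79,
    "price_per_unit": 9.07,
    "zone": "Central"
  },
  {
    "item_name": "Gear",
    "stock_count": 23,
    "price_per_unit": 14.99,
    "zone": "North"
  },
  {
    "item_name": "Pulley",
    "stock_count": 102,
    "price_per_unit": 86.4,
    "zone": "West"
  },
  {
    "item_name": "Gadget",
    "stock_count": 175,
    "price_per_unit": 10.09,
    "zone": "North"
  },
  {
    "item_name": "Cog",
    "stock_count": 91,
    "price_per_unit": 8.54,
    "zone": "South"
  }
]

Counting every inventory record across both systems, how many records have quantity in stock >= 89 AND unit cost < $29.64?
4

Schema mappings:
- "inventory_level" (warehouse_gamma) = "stock_count" (warehouse_beta) = quantity
- "unit_cost" (warehouse_gamma) = "price_per_unit" (warehouse_beta) = unit cost

Records meeting both conditions in warehouse_gamma: 2
Records meeting both conditions in warehouse_beta: 2

Total: 2 + 2 = 4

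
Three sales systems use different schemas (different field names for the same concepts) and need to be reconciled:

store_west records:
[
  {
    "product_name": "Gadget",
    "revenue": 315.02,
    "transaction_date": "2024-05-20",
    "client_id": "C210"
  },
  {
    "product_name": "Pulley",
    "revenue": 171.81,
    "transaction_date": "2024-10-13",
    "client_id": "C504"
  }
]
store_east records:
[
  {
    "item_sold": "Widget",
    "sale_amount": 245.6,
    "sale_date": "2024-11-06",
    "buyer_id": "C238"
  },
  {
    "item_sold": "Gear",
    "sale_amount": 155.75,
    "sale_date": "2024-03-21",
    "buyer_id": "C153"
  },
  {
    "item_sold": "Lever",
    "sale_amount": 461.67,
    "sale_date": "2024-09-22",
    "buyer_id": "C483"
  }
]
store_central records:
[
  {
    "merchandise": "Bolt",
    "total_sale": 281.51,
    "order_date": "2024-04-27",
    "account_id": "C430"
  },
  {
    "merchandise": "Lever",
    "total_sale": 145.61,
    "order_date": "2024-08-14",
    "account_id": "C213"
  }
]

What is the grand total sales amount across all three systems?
1776.97

Schema reconciliation - all amount fields map to sale amount:

store_west (revenue): 486.83
store_east (sale_amount): 863.02
store_central (total_sale): 427.12

Grand total: 1776.97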